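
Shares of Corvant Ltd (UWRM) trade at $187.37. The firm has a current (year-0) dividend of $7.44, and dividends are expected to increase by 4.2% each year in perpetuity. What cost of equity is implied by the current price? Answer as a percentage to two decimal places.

8.34%

Rearranging the constant-growth DDM: r = D₁/P₀ + g.
D₁ = 7.44 × (1 + 0.042) = 7.7525.
r = 7.7525 / 187.37 + 0.042 = 0.04138 + 0.042 = 0.08338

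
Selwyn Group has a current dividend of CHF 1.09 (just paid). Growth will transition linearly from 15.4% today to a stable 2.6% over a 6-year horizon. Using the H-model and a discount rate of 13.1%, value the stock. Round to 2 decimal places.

H-model: P₀ = D₀[(1+g_L) + H(g_S−g_L)]/(r−g_L), with H = 6/2 = 3.
P₀ = 1.09 × [(1+0.026) + 3×(0.154−0.026)] / (0.131−0.026)
   = 1.09 × 1.4100 / 0.105 = 14.6371

CHF 14.64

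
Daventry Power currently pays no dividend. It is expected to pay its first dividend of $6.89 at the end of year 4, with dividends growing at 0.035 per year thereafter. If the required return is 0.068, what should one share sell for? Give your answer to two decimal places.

Deferred-dividend DDM. At t=3 the remaining stream is a growing perpetuity with first payment D_4 = 6.89.
V_3 = D_4/(r−g) = 6.89/(0.068−0.035) = 208.7879
P₀ = V_3/(1+r)^3 = 208.7879/(1+0.068)^3 = 171.3924

$171.39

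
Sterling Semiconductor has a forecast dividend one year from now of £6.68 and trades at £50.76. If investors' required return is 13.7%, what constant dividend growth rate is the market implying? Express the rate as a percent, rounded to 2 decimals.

From P₀ = D₁/(r − g), the implied growth is g = r − D₁/P₀.
g = 0.137 − 6.68/50.76 = 0.137 − 0.13160 = 0.00540

0.54%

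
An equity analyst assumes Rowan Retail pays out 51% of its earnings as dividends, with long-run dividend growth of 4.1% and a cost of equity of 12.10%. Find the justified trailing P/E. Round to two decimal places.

6.64

Justified trailing P/E = b(1+g)/(r−g) = 0.51×(1+0.041)/(0.121−0.041) = 6.6364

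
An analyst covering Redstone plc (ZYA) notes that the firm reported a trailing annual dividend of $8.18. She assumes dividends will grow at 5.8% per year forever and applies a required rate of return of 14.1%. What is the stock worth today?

Gordon growth model: P₀ = D₁/(r − g). D₁ = 8.18 × (1 + 0.058) = 8.6544.
P₀ = 8.6544 / (0.141 − 0.058) = 8.6544 / 0.083 = 104.2704

$104.27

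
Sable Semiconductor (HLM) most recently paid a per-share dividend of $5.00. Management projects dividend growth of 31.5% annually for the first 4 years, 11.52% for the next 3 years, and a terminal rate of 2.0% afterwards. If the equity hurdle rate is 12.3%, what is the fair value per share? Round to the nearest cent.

Three-stage DDM. Project D₁…D_7; terminal Gordon value at t=7 with g = 0.02; discount at r = 0.123.
D_1 = 6.5750
D_2 = 8.6461
D_3 = 11.3697
D_4 = 14.9511
D_5 = 16.6735
D_6 = 18.5942
D_7 = 20.7363
TV_7 = 21.1510/(0.123−0.02) = 205.3498
P₀ = Σ Dₜ/(1+r)ᵗ + TV_7/(1+r)^7 = 149.1177

$149.12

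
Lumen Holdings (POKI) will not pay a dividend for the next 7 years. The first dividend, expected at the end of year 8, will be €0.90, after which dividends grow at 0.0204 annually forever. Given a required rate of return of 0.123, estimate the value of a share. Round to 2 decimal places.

Deferred-dividend DDM. At t=7 the remaining stream is a growing perpetuity with first payment D_8 = 0.90.
V_7 = D_8/(r−g) = 0.90/(0.123−0.0204) = 8.7719
P₀ = V_7/(1+r)^7 = 8.7719/(1+0.123)^7 = 3.8944

€3.89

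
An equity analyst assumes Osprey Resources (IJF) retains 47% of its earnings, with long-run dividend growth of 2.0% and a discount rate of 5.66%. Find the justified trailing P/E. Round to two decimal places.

Payout ratio b = 1 − 0.47 = 0.53.
Justified trailing P/E = b(1+g)/(r−g) = 0.53×(1+0.02)/(0.0566−0.02) = 14.7705

14.77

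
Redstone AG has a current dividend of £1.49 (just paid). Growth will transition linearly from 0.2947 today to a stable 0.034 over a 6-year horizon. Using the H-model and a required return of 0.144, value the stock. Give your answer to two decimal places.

H-model: P₀ = D₀[(1+g_L) + H(g_S−g_L)]/(r−g_L), with H = 6/2 = 3.
P₀ = 1.49 × [(1+0.034) + 3×(0.2947−0.034)] / (0.144−0.034)
   = 1.49 × 1.8161 / 0.11 = 24.5999

£24.60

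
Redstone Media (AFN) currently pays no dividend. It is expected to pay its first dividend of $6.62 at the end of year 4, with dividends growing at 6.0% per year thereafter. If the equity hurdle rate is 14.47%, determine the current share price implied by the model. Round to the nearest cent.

$52.11

Deferred-dividend DDM. At t=3 the remaining stream is a growing perpetuity with first payment D_4 = 6.62.
V_3 = D_4/(r−g) = 6.62/(0.1447−0.06) = 78.1582
P₀ = V_3/(1+r)^3 = 78.1582/(1+0.1447)^3 = 52.1074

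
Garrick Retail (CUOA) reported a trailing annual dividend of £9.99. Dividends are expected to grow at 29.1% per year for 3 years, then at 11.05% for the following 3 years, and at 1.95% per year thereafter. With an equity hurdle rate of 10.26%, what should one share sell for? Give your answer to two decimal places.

£291.22

Three-stage DDM. Project D₁…D_6; terminal Gordon value at t=6 with g = 0.0195; discount at r = 0.1026.
D_1 = 12.8971
D_2 = 16.6501
D_3 = 21.4953
D_4 = 23.8706
D_5 = 26.5083
D_6 = 29.4374
TV_6 = 30.0115/(0.1026−0.0195) = 361.1487
P₀ = Σ Dₜ/(1+r)ᵗ + TV_6/(1+r)^6 = 291.2201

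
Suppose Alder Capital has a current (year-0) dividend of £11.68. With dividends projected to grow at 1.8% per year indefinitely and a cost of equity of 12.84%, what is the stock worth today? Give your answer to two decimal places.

£107.70

Gordon growth model: P₀ = D₁/(r − g). D₁ = 11.68 × (1 + 0.018) = 11.8902.
P₀ = 11.8902 / (0.1284 − 0.018) = 11.8902 / 0.1104 = 107.7014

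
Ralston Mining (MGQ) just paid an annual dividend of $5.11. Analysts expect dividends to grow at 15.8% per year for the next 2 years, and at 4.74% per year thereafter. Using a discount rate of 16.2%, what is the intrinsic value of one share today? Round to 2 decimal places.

Two-stage DDM. Project D₁…D_2 at 0.158, terminal growth 0.0474, discount at r = 0.162.
D_1 = 5.9174
D_2 = 6.8523
Terminal value at t=2: TV = D_3/(r−g) = 7.1771/(0.162−0.0474) = 62.6276
P₀ = 5.9174/(1+0.162)^1 + 6.8523/(1+0.162)^2 + 62.6276/(1+0.162)^2 = 56.5497

$56.55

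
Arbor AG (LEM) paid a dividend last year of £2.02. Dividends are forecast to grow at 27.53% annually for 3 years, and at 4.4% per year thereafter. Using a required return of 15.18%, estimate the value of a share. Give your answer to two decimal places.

Two-stage DDM. Project D₁…D_3 at 0.2753, terminal growth 0.044, discount at r = 0.1518.
D_1 = 2.5761
D_2 = 3.2853
D_3 = 4.1898
Terminal value at t=3: TV = D_4/(r−g) = 4.3741/(0.1518−0.044) = 40.5761
P₀ = 2.5761/(1+0.1518)^1 + 3.2853/(1+0.1518)^2 + 4.1898/(1+0.1518)^3 + 40.5761/(1+0.1518)^3 = 34.0095

£34.01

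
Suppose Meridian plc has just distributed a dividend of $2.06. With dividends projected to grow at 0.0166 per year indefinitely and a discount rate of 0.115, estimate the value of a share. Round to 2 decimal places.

$21.28

Gordon growth model: P₀ = D₁/(r − g). D₁ = 2.06 × (1 + 0.0166) = 2.0942.
P₀ = 2.0942 / (0.115 − 0.0166) = 2.0942 / 0.0984 = 21.2825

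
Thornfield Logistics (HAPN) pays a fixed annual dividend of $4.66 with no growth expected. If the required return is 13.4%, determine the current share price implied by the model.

Zero-growth DDM (perpetuity): P₀ = D/r = 4.66 / 0.134 = 34.7761

$34.78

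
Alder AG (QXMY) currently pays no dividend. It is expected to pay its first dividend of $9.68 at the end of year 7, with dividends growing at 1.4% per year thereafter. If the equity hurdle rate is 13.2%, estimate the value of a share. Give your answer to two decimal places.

$38.99

Deferred-dividend DDM. At t=6 the remaining stream is a growing perpetuity with first payment D_7 = 9.68.
V_6 = D_7/(r−g) = 9.68/(0.132−0.014) = 82.0339
P₀ = V_6/(1+r)^6 = 82.0339/(1+0.132)^6 = 38.9865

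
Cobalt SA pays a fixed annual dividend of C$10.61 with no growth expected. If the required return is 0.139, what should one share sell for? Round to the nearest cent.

C$76.33

Zero-growth DDM (perpetuity): P₀ = D/r = 10.61 / 0.139 = 76.3309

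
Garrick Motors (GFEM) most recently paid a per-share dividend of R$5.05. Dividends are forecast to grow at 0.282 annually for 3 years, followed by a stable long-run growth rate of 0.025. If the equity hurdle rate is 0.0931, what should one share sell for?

R$143.63

Two-stage DDM. Project D₁…D_3 at 0.282, terminal growth 0.025, discount at r = 0.0931.
D_1 = 6.4741
D_2 = 8.2998
D_3 = 10.6403
Terminal value at t=3: TV = D_4/(r−g) = 10.9063/(0.0931−0.025) = 160.1519
P₀ = 6.4741/(1+0.0931)^1 + 8.2998/(1+0.0931)^2 + 10.6403/(1+0.0931)^3 + 160.1519/(1+0.0931)^3 = 143.6330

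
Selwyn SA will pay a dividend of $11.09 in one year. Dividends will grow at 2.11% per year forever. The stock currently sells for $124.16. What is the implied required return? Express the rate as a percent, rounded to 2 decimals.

11.04%

Rearranging the constant-growth DDM: r = D₁/P₀ + g.
r = 11.0900 / 124.16 + 0.0211 = 0.08932 + 0.0211 = 0.11042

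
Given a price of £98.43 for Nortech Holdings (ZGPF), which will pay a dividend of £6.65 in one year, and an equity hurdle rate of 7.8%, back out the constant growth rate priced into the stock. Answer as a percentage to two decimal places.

From P₀ = D₁/(r − g), the implied growth is g = r − D₁/P₀.
g = 0.078 − 6.65/98.43 = 0.078 − 0.06756 = 0.01044

1.04%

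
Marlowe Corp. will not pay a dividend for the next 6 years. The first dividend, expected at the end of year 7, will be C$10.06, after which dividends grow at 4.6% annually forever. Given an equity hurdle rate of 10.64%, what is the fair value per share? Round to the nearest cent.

C$90.80

Deferred-dividend DDM. At t=6 the remaining stream is a growing perpetuity with first payment D_7 = 10.06.
V_6 = D_7/(r−g) = 10.06/(0.1064−0.046) = 166.5563
P₀ = V_6/(1+r)^6 = 166.5563/(1+0.1064)^6 = 90.8005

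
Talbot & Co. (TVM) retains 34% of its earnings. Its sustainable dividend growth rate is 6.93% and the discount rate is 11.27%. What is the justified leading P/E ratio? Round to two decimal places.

Payout ratio b = 1 − 0.34 = 0.66.
Justified leading P/E = b/(r−g) = 0.66/(0.1127−0.0693) = 15.2074

15.21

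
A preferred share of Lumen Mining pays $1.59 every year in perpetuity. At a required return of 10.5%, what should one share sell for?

$15.14

Zero-growth DDM (perpetuity): P₀ = D/r = 1.59 / 0.105 = 15.1429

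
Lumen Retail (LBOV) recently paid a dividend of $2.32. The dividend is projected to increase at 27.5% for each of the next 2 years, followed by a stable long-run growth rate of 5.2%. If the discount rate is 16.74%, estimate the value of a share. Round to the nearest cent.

Two-stage DDM. Project D₁…D_2 at 0.275, terminal growth 0.052, discount at r = 0.1674.
D_1 = 2.9580
D_2 = 3.7714
Terminal value at t=2: TV = D_3/(r−g) = 3.9676/(0.1674−0.052) = 34.3810
P₀ = 2.9580/(1+0.1674)^1 + 3.7714/(1+0.1674)^2 + 34.3810/(1+0.1674)^2 = 30.5290

$30.53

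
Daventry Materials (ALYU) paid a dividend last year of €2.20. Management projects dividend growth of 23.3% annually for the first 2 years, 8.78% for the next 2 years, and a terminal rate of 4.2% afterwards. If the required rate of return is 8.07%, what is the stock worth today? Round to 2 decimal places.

€89.28

Three-stage DDM. Project D₁…D_4; terminal Gordon value at t=4 with g = 0.042; discount at r = 0.0807.
D_1 = 2.7126
D_2 = 3.3446
D_3 = 3.6383
D_4 = 3.9577
TV_4 = 4.1240/(0.0807−0.042) = 106.5623
P₀ = Σ Dₜ/(1+r)ᵗ + TV_4/(1+r)^4 = 89.2817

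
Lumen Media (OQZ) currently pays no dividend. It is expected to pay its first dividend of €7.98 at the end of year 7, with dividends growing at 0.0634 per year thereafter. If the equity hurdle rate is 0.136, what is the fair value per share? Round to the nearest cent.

€51.14

Deferred-dividend DDM. At t=6 the remaining stream is a growing perpetuity with first payment D_7 = 7.98.
V_6 = D_7/(r−g) = 7.98/(0.136−0.0634) = 109.9174
P₀ = V_6/(1+r)^6 = 109.9174/(1+0.136)^6 = 51.1442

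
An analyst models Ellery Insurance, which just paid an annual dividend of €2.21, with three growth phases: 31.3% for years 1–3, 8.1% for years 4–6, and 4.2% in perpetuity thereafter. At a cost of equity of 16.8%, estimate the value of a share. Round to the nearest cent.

Three-stage DDM. Project D₁…D_6; terminal Gordon value at t=6 with g = 0.042; discount at r = 0.168.
D_1 = 2.9017
D_2 = 3.8100
D_3 = 5.0025
D_4 = 5.4077
D_5 = 5.8457
D_6 = 6.3192
TV_6 = 6.5846/(0.168−0.042) = 52.2590
P₀ = Σ Dₜ/(1+r)ᵗ + TV_6/(1+r)^6 = 37.0831

€37.08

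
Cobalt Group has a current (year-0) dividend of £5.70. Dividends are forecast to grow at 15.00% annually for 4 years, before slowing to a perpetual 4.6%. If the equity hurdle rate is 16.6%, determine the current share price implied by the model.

Two-stage DDM. Project D₁…D_4 at 0.15, terminal growth 0.046, discount at r = 0.166.
D_1 = 6.5550
D_2 = 7.5382
D_3 = 8.6690
D_4 = 9.9693
Terminal value at t=4: TV = D_5/(r−g) = 10.4279/(0.166−0.046) = 86.8994
P₀ = 6.5550/(1+0.166)^1 + 7.5382/(1+0.166)^2 + 8.6690/(1+0.166)^3 + 9.9693/(1+0.166)^4 + 86.8994/(1+0.166)^4 = 69.0420

£69.04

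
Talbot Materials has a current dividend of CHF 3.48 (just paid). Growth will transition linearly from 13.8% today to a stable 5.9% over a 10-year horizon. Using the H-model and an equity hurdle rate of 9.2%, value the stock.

H-model: P₀ = D₀[(1+g_L) + H(g_S−g_L)]/(r−g_L), with H = 10/2 = 5.
P₀ = 3.48 × [(1+0.059) + 5×(0.138−0.059)] / (0.092−0.059)
   = 3.48 × 1.4540 / 0.033 = 153.3309

CHF 153.33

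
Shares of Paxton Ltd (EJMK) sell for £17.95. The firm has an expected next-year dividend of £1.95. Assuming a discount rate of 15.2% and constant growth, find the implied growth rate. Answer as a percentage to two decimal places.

4.34%

From P₀ = D₁/(r − g), the implied growth is g = r − D₁/P₀.
g = 0.152 − 1.95/17.95 = 0.152 − 0.10864 = 0.04336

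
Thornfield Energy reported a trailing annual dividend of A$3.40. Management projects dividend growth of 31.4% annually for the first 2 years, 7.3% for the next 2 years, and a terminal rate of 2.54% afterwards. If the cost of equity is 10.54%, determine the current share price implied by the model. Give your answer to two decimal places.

Three-stage DDM. Project D₁…D_4; terminal Gordon value at t=4 with g = 0.0254; discount at r = 0.1054.
D_1 = 4.4676
D_2 = 5.8704
D_3 = 6.2990
D_4 = 6.7588
TV_4 = 6.9305/(0.1054−0.0254) = 86.6308
P₀ = Σ Dₜ/(1+r)ᵗ + TV_4/(1+r)^4 = 76.0585

A$76.06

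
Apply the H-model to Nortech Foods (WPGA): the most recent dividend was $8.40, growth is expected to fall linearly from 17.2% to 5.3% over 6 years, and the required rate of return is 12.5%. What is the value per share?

$164.50

H-model: P₀ = D₀[(1+g_L) + H(g_S−g_L)]/(r−g_L), with H = 6/2 = 3.
P₀ = 8.40 × [(1+0.053) + 3×(0.172−0.053)] / (0.125−0.053)
   = 8.40 × 1.4100 / 0.072 = 164.5000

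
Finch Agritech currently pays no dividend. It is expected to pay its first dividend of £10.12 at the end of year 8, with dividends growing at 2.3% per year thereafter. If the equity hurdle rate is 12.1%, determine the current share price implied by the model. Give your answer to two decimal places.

Deferred-dividend DDM. At t=7 the remaining stream is a growing perpetuity with first payment D_8 = 10.12.
V_7 = D_8/(r−g) = 10.12/(0.121−0.023) = 103.2653
P₀ = V_7/(1+r)^7 = 103.2653/(1+0.121)^7 = 46.4211

£46.42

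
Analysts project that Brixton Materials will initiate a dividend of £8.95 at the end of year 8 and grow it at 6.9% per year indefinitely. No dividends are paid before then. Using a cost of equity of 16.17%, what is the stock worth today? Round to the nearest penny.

£33.81

Deferred-dividend DDM. At t=7 the remaining stream is a growing perpetuity with first payment D_8 = 8.95.
V_7 = D_8/(r−g) = 8.95/(0.1617−0.069) = 96.5480
P₀ = V_7/(1+r)^7 = 96.5480/(1+0.1617)^7 = 33.8131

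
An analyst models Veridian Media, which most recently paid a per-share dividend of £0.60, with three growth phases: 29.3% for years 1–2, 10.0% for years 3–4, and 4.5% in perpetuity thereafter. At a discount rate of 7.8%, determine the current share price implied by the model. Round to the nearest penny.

£31.82

Three-stage DDM. Project D₁…D_4; terminal Gordon value at t=4 with g = 0.045; discount at r = 0.078.
D_1 = 0.7758
D_2 = 1.0031
D_3 = 1.1034
D_4 = 1.2138
TV_4 = 1.2684/(0.078−0.045) = 38.4358
P₀ = Σ Dₜ/(1+r)ᵗ + TV_4/(1+r)^4 = 31.8242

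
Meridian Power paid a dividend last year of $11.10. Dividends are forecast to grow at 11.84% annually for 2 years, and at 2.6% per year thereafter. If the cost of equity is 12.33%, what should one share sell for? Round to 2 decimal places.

$138.08

Two-stage DDM. Project D₁…D_2 at 0.1184, terminal growth 0.026, discount at r = 0.1233.
D_1 = 12.4142
D_2 = 13.8841
Terminal value at t=2: TV = D_3/(r−g) = 14.2451/(0.1233−0.026) = 146.4036
P₀ = 12.4142/(1+0.1233)^1 + 13.8841/(1+0.1233)^2 + 146.4036/(1+0.1233)^2 = 138.0823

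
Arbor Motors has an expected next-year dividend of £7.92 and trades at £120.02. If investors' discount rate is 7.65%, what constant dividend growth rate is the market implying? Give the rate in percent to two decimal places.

1.05%

From P₀ = D₁/(r − g), the implied growth is g = r − D₁/P₀.
g = 0.0765 − 7.92/120.02 = 0.0765 − 0.06599 = 0.01051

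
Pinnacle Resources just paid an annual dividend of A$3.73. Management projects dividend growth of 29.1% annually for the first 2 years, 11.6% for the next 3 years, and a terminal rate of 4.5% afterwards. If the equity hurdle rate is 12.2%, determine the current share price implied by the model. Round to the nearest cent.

Three-stage DDM. Project D₁…D_5; terminal Gordon value at t=5 with g = 0.045; discount at r = 0.122.
D_1 = 4.8154
D_2 = 6.2167
D_3 = 6.9379
D_4 = 7.7427
D_5 = 8.6408
TV_5 = 9.0296/(0.122−0.045) = 117.2680
P₀ = Σ Dₜ/(1+r)ᵗ + TV_5/(1+r)^5 = 89.8371

A$89.84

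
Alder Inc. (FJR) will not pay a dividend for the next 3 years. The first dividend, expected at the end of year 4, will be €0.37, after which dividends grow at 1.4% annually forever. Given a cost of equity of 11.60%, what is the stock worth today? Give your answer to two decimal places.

Deferred-dividend DDM. At t=3 the remaining stream is a growing perpetuity with first payment D_4 = 0.37.
V_3 = D_4/(r−g) = 0.37/(0.116−0.014) = 3.6275
P₀ = V_3/(1+r)^3 = 3.6275/(1+0.116)^3 = 2.6098

€2.61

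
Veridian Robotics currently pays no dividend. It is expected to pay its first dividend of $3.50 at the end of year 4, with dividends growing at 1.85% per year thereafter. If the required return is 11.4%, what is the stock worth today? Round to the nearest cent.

$26.51

Deferred-dividend DDM. At t=3 the remaining stream is a growing perpetuity with first payment D_4 = 3.50.
V_3 = D_4/(r−g) = 3.50/(0.114−0.0185) = 36.6492
P₀ = V_3/(1+r)^3 = 36.6492/(1+0.114)^3 = 26.5100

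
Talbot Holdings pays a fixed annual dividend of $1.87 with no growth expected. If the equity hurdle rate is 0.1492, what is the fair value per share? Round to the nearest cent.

$12.53

Zero-growth DDM (perpetuity): P₀ = D/r = 1.87 / 0.1492 = 12.5335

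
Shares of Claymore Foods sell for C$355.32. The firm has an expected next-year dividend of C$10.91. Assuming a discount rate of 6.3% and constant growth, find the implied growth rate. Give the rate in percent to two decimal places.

3.23%

From P₀ = D₁/(r − g), the implied growth is g = r − D₁/P₀.
g = 0.063 − 10.91/355.32 = 0.063 − 0.03070 = 0.03230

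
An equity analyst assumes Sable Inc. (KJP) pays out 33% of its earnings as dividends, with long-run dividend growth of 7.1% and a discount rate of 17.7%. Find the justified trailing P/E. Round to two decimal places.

Justified trailing P/E = b(1+g)/(r−g) = 0.33×(1+0.071)/(0.177−0.071) = 3.3342

3.33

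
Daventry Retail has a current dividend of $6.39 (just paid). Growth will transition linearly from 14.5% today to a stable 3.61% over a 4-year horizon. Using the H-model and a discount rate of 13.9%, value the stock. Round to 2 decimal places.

$77.87

H-model: P₀ = D₀[(1+g_L) + H(g_S−g_L)]/(r−g_L), with H = 4/2 = 2.
P₀ = 6.39 × [(1+0.0361) + 2×(0.145−0.0361)] / (0.139−0.0361)
   = 6.39 × 1.2539 / 0.1029 = 77.8661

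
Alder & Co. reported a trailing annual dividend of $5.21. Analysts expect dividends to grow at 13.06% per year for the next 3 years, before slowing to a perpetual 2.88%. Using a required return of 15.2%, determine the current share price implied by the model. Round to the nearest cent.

$56.18

Two-stage DDM. Project D₁…D_3 at 0.1306, terminal growth 0.0288, discount at r = 0.152.
D_1 = 5.8904
D_2 = 6.6597
D_3 = 7.5295
Terminal value at t=3: TV = D_4/(r−g) = 7.7463/(0.152−0.0288) = 62.8760
P₀ = 5.8904/(1+0.152)^1 + 6.6597/(1+0.152)^2 + 7.5295/(1+0.152)^3 + 62.8760/(1+0.152)^3 = 56.1835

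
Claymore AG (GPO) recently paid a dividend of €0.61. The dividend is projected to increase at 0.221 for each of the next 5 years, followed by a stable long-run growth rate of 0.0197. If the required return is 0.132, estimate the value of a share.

Two-stage DDM. Project D₁…D_5 at 0.221, terminal growth 0.0197, discount at r = 0.132.
D_1 = 0.7448
D_2 = 0.9094
D_3 = 1.1104
D_4 = 1.3558
D_5 = 1.6554
Terminal value at t=5: TV = D_6/(r−g) = 1.6880/(0.132−0.0197) = 15.0314
P₀ = 0.7448/(1+0.132)^1 + 0.9094/(1+0.132)^2 + 1.1104/(1+0.132)^3 + 1.3558/(1+0.132)^4 + 1.6554/(1+0.132)^5 + 15.0314/(1+0.132)^5 = 11.9360

€11.94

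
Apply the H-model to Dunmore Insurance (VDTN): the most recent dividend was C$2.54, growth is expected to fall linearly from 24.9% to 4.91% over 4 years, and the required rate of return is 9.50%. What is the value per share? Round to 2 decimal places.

H-model: P₀ = D₀[(1+g_L) + H(g_S−g_L)]/(r−g_L), with H = 4/2 = 2.
P₀ = 2.54 × [(1+0.0491) + 2×(0.249−0.0491)] / (0.095−0.0491)
   = 2.54 × 1.4489 / 0.0459 = 80.1788

C$80.18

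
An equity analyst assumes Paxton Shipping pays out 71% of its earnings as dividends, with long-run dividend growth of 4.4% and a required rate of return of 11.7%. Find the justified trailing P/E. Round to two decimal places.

10.15

Justified trailing P/E = b(1+g)/(r−g) = 0.71×(1+0.044)/(0.117−0.044) = 10.1540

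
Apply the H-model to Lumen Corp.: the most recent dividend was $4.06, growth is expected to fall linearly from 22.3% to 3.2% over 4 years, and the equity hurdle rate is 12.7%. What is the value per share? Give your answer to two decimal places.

$60.43

H-model: P₀ = D₀[(1+g_L) + H(g_S−g_L)]/(r−g_L), with H = 4/2 = 2.
P₀ = 4.06 × [(1+0.032) + 2×(0.223−0.032)] / (0.127−0.032)
   = 4.06 × 1.4140 / 0.095 = 60.4299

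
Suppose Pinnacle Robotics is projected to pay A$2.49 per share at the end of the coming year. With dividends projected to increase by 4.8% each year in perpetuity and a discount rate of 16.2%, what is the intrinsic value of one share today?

A$21.84

Gordon growth model: P₀ = D₁/(r − g), with D₁ = 2.49 given directly.
P₀ = 2.4900 / (0.162 − 0.048) = 2.4900 / 0.114 = 21.8421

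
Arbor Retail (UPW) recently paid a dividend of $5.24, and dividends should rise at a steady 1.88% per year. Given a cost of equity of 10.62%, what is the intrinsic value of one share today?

Gordon growth model: P₀ = D₁/(r − g). D₁ = 5.24 × (1 + 0.0188) = 5.3385.
P₀ = 5.3385 / (0.1062 − 0.0188) = 5.3385 / 0.0874 = 61.0814

$61.08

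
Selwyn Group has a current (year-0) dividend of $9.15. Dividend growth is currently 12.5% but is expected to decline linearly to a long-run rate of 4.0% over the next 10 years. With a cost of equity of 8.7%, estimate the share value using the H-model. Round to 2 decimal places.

H-model: P₀ = D₀[(1+g_L) + H(g_S−g_L)]/(r−g_L), with H = 10/2 = 5.
P₀ = 9.15 × [(1+0.04) + 5×(0.125−0.04)] / (0.087−0.04)
   = 9.15 × 1.4650 / 0.047 = 285.2074

$285.21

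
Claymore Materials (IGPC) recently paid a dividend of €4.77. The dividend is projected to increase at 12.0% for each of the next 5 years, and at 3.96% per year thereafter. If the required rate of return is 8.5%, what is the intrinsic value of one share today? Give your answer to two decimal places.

Two-stage DDM. Project D₁…D_5 at 0.12, terminal growth 0.0396, discount at r = 0.085.
D_1 = 5.3424
D_2 = 5.9835
D_3 = 6.7015
D_4 = 7.5057
D_5 = 8.4064
Terminal value at t=5: TV = D_6/(r−g) = 8.7393/(0.085−0.0396) = 192.4948
P₀ = 5.3424/(1+0.085)^1 + 5.9835/(1+0.085)^2 + 6.7015/(1+0.085)^3 + 7.5057/(1+0.085)^4 + 8.4064/(1+0.085)^5 + 192.4948/(1+0.085)^5 = 154.2775

€154.28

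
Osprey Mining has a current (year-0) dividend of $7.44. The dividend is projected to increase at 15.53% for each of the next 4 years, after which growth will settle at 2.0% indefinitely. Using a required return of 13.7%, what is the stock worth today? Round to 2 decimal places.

Two-stage DDM. Project D₁…D_4 at 0.1553, terminal growth 0.02, discount at r = 0.137.
D_1 = 8.5954
D_2 = 9.9303
D_3 = 11.4725
D_4 = 13.2542
Terminal value at t=4: TV = D_5/(r−g) = 13.5192/(0.137−0.02) = 115.5490
P₀ = 8.5954/(1+0.137)^1 + 9.9303/(1+0.137)^2 + 11.4725/(1+0.137)^3 + 13.2542/(1+0.137)^4 + 115.5490/(1+0.137)^4 = 100.1161

$100.12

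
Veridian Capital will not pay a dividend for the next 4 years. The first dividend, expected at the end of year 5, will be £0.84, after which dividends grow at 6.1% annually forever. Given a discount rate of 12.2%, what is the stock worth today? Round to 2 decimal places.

£8.69

Deferred-dividend DDM. At t=4 the remaining stream is a growing perpetuity with first payment D_5 = 0.84.
V_4 = D_5/(r−g) = 0.84/(0.122−0.061) = 13.7705
P₀ = V_4/(1+r)^4 = 13.7705/(1+0.122)^4 = 8.6892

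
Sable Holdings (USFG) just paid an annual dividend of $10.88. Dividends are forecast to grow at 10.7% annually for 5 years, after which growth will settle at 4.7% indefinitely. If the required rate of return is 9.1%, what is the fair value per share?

Two-stage DDM. Project D₁…D_5 at 0.107, terminal growth 0.047, discount at r = 0.091.
D_1 = 12.0442
D_2 = 13.3329
D_3 = 14.7595
D_4 = 16.3388
D_5 = 18.0870
Terminal value at t=5: TV = D_6/(r−g) = 18.9371/(0.091−0.047) = 430.3888
P₀ = 12.0442/(1+0.091)^1 + 13.3329/(1+0.091)^2 + 14.7595/(1+0.091)^3 + 16.3388/(1+0.091)^4 + 18.0870/(1+0.091)^5 + 430.3888/(1+0.091)^5 = 335.2843

$335.28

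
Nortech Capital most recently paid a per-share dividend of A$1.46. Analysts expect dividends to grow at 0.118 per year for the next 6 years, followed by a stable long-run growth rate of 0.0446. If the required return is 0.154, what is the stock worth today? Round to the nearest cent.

Two-stage DDM. Project D₁…D_6 at 0.118, terminal growth 0.0446, discount at r = 0.154.
D_1 = 1.6323
D_2 = 1.8249
D_3 = 2.0402
D_4 = 2.2810
D_5 = 2.5501
D_6 = 2.8510
Terminal value at t=6: TV = D_7/(r−g) = 2.9782/(0.154−0.0446) = 27.2230
P₀ = 1.6323/(1+0.154)^1 + 1.8249/(1+0.154)^2 + 2.0402/(1+0.154)^3 + 2.2810/(1+0.154)^4 + 2.5501/(1+0.154)^5 + 2.8510/(1+0.154)^6 + 27.2230/(1+0.154)^6 = 19.3784

A$19.38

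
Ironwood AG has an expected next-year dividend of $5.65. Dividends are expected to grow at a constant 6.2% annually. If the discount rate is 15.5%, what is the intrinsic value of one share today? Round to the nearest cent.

Gordon growth model: P₀ = D₁/(r − g), with D₁ = 5.65 given directly.
P₀ = 5.6500 / (0.155 − 0.062) = 5.6500 / 0.093 = 60.7527

$60.75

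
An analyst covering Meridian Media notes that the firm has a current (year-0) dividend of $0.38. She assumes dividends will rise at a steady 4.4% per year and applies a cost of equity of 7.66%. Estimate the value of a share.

$12.17

Gordon growth model: P₀ = D₁/(r − g). D₁ = 0.38 × (1 + 0.044) = 0.3967.
P₀ = 0.3967 / (0.0766 − 0.044) = 0.3967 / 0.0326 = 12.1693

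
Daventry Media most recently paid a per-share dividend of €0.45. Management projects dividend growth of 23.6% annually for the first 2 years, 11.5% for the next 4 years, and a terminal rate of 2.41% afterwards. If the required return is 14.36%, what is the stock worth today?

€7.06

Three-stage DDM. Project D₁…D_6; terminal Gordon value at t=6 with g = 0.0241; discount at r = 0.1436.
D_1 = 0.5562
D_2 = 0.6875
D_3 = 0.7665
D_4 = 0.8547
D_5 = 0.9530
D_6 = 1.0625
TV_6 = 1.0882/(0.1436−0.0241) = 9.1059
P₀ = Σ Dₜ/(1+r)ᵗ + TV_6/(1+r)^6 = 7.0572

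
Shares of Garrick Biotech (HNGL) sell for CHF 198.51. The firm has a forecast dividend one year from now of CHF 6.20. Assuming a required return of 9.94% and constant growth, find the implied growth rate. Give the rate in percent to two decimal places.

From P₀ = D₁/(r − g), the implied growth is g = r − D₁/P₀.
g = 0.0994 − 6.20/198.51 = 0.0994 − 0.03123 = 0.06817

6.82%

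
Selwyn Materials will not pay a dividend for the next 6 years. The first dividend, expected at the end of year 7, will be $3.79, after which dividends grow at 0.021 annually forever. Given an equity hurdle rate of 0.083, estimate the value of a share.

Deferred-dividend DDM. At t=6 the remaining stream is a growing perpetuity with first payment D_7 = 3.79.
V_6 = D_7/(r−g) = 3.79/(0.083−0.021) = 61.1290
P₀ = V_6/(1+r)^6 = 61.1290/(1+0.083)^6 = 37.8858

$37.89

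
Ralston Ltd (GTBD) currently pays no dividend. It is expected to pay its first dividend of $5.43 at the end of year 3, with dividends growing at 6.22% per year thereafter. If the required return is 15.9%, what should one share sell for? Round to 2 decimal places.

Deferred-dividend DDM. At t=2 the remaining stream is a growing perpetuity with first payment D_3 = 5.43.
V_2 = D_3/(r−g) = 5.43/(0.159−0.0622) = 56.0950
P₀ = V_2/(1+r)^2 = 56.0950/(1+0.159)^2 = 41.7597

$41.76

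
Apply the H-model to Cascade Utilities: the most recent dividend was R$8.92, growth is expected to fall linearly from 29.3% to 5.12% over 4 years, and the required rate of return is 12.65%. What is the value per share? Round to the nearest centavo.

R$181.81

H-model: P₀ = D₀[(1+g_L) + H(g_S−g_L)]/(r−g_L), with H = 4/2 = 2.
P₀ = 8.92 × [(1+0.0512) + 2×(0.293−0.0512)] / (0.1265−0.0512)
   = 8.92 × 1.5348 / 0.0753 = 181.8116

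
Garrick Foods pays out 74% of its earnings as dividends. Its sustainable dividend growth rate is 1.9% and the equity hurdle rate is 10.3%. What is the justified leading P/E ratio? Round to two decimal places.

8.81

Justified leading P/E = b/(r−g) = 0.74/(0.103−0.019) = 8.8095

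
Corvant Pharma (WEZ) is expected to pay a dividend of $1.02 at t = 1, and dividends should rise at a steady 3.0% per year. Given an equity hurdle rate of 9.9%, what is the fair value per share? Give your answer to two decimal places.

Gordon growth model: P₀ = D₁/(r − g), with D₁ = 1.02 given directly.
P₀ = 1.0200 / (0.099 − 0.03) = 1.0200 / 0.069 = 14.7826

$14.78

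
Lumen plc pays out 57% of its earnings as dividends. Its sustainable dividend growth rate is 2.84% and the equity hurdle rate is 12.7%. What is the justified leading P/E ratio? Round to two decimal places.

Justified leading P/E = b/(r−g) = 0.57/(0.127−0.0284) = 5.7809

5.78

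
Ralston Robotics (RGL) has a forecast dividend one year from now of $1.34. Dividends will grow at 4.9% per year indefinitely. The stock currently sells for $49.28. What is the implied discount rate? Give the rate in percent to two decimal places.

Rearranging the constant-growth DDM: r = D₁/P₀ + g.
r = 1.3400 / 49.28 + 0.049 = 0.02719 + 0.049 = 0.07619

7.62%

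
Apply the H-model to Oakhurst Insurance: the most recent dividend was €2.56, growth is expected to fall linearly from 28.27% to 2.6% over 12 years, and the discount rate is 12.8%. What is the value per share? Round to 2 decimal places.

€64.41

H-model: P₀ = D₀[(1+g_L) + H(g_S−g_L)]/(r−g_L), with H = 12/2 = 6.
P₀ = 2.56 × [(1+0.026) + 6×(0.2827−0.026)] / (0.128−0.026)
   = 2.56 × 2.5662 / 0.102 = 64.4066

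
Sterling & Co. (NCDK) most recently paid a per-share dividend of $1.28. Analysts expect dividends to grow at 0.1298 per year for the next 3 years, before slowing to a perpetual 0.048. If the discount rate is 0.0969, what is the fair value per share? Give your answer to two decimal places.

Two-stage DDM. Project D₁…D_3 at 0.1298, terminal growth 0.048, discount at r = 0.0969.
D_1 = 1.4461
D_2 = 1.6339
D_3 = 1.8459
Terminal value at t=3: TV = D_4/(r−g) = 1.9345/(0.0969−0.048) = 39.5610
P₀ = 1.4461/(1+0.0969)^1 + 1.6339/(1+0.0969)^2 + 1.8459/(1+0.0969)^3 + 39.5610/(1+0.0969)^3 = 34.0505

$34.05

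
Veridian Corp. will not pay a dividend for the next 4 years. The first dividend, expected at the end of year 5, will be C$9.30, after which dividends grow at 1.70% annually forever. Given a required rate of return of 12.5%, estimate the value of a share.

C$53.76

Deferred-dividend DDM. At t=4 the remaining stream is a growing perpetuity with first payment D_5 = 9.30.
V_4 = D_5/(r−g) = 9.30/(0.125−0.017) = 86.1111
P₀ = V_4/(1+r)^4 = 86.1111/(1+0.125)^4 = 53.7587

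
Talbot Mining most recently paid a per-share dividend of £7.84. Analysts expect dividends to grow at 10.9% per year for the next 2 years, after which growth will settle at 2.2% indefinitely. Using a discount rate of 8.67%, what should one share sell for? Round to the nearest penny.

£145.14

Two-stage DDM. Project D₁…D_2 at 0.109, terminal growth 0.022, discount at r = 0.0867.
D_1 = 8.6946
D_2 = 9.6423
Terminal value at t=2: TV = D_3/(r−g) = 9.8544/(0.0867−0.022) = 152.3091
P₀ = 8.6946/(1+0.0867)^1 + 9.6423/(1+0.0867)^2 + 152.3091/(1+0.0867)^2 = 145.1412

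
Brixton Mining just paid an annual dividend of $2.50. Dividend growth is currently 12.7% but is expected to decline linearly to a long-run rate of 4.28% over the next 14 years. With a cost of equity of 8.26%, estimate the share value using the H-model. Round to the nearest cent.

$102.53

H-model: P₀ = D₀[(1+g_L) + H(g_S−g_L)]/(r−g_L), with H = 14/2 = 7.
P₀ = 2.50 × [(1+0.0428) + 7×(0.127−0.0428)] / (0.0826−0.0428)
   = 2.50 × 1.6322 / 0.0398 = 102.5251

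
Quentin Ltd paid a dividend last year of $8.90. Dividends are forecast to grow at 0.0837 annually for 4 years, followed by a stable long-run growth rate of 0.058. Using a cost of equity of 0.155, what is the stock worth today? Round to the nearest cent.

Two-stage DDM. Project D₁…D_4 at 0.0837, terminal growth 0.058, discount at r = 0.155.
D_1 = 9.6449
D_2 = 10.4522
D_3 = 11.3271
D_4 = 12.2751
Terminal value at t=4: TV = D_5/(r−g) = 12.9871/(0.155−0.058) = 133.8876
P₀ = 9.6449/(1+0.155)^1 + 10.4522/(1+0.155)^2 + 11.3271/(1+0.155)^3 + 12.2751/(1+0.155)^4 + 133.8876/(1+0.155)^4 = 105.6684

$105.67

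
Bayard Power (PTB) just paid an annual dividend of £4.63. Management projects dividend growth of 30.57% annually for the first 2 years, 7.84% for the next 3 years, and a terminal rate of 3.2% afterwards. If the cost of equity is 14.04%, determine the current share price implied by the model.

£76.53

Three-stage DDM. Project D₁…D_5; terminal Gordon value at t=5 with g = 0.032; discount at r = 0.1404.
D_1 = 6.0454
D_2 = 7.8935
D_3 = 8.5123
D_4 = 9.1797
D_5 = 9.8994
TV_5 = 10.2161/(0.1404−0.032) = 94.2449
P₀ = Σ Dₜ/(1+r)ᵗ + TV_5/(1+r)^5 = 76.5321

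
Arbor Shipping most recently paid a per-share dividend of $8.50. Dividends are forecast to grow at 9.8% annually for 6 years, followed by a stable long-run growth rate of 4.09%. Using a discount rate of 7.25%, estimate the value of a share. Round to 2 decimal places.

$377.80

Two-stage DDM. Project D₁…D_6 at 0.098, terminal growth 0.0409, discount at r = 0.0725.
D_1 = 9.3330
D_2 = 10.2476
D_3 = 11.2519
D_4 = 12.3546
D_5 = 13.5653
D_6 = 14.8947
Terminal value at t=6: TV = D_7/(r−g) = 15.5039/(0.0725−0.0409) = 490.6309
P₀ = 9.3330/(1+0.0725)^1 + 10.2476/(1+0.0725)^2 + 11.2519/(1+0.0725)^3 + 12.3546/(1+0.0725)^4 + 13.5653/(1+0.0725)^5 + 14.8947/(1+0.0725)^6 + 490.6309/(1+0.0725)^6 = 377.7985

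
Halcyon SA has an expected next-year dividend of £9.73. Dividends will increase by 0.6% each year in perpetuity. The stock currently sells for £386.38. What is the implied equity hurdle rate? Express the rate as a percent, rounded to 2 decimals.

3.12%

Rearranging the constant-growth DDM: r = D₁/P₀ + g.
r = 9.7300 / 386.38 + 0.006 = 0.02518 + 0.006 = 0.03118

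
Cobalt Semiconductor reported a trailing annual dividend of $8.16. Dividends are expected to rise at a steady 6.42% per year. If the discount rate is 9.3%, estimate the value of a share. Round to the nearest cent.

$301.52

Gordon growth model: P₀ = D₁/(r − g). D₁ = 8.16 × (1 + 0.0642) = 8.6839.
P₀ = 8.6839 / (0.093 − 0.0642) = 8.6839 / 0.0288 = 301.5233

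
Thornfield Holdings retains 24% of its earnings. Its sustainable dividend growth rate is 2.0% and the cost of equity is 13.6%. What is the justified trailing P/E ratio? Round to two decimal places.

Payout ratio b = 1 − 0.24 = 0.76.
Justified trailing P/E = b(1+g)/(r−g) = 0.76×(1+0.02)/(0.136−0.02) = 6.6828

6.68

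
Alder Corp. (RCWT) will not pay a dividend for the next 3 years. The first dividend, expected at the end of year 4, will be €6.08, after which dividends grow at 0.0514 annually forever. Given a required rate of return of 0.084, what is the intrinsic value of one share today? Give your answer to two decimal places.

Deferred-dividend DDM. At t=3 the remaining stream is a growing perpetuity with first payment D_4 = 6.08.
V_3 = D_4/(r−g) = 6.08/(0.084−0.0514) = 186.5031
P₀ = V_3/(1+r)^3 = 186.5031/(1+0.084)^3 = 146.4192

€146.42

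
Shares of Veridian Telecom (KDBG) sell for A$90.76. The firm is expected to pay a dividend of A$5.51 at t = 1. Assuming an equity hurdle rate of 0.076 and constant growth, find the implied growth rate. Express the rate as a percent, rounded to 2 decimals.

From P₀ = D₁/(r − g), the implied growth is g = r − D₁/P₀.
g = 0.076 − 5.51/90.76 = 0.076 − 0.06071 = 0.01529

1.53%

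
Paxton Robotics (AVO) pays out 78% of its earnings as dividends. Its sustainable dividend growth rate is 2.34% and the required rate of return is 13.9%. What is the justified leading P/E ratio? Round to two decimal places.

6.75

Justified leading P/E = b/(r−g) = 0.78/(0.139−0.0234) = 6.7474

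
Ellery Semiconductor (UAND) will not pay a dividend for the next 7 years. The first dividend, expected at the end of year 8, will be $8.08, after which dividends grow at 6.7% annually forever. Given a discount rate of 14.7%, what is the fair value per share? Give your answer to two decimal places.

Deferred-dividend DDM. At t=7 the remaining stream is a growing perpetuity with first payment D_8 = 8.08.
V_7 = D_8/(r−g) = 8.08/(0.147−0.067) = 101.0000
P₀ = V_7/(1+r)^7 = 101.0000/(1+0.147)^7 = 38.6703

$38.67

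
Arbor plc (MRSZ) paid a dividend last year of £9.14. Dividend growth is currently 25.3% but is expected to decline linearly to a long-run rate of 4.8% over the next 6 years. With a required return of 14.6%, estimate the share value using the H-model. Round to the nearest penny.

H-model: P₀ = D₀[(1+g_L) + H(g_S−g_L)]/(r−g_L), with H = 6/2 = 3.
P₀ = 9.14 × [(1+0.048) + 3×(0.253−0.048)] / (0.146−0.048)
   = 9.14 × 1.6630 / 0.098 = 155.1002

£155.10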